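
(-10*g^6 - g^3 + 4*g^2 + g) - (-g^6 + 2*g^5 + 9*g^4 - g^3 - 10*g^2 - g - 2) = -9*g^6 - 2*g^5 - 9*g^4 + 14*g^2 + 2*g + 2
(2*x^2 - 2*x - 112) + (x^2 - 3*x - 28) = 3*x^2 - 5*x - 140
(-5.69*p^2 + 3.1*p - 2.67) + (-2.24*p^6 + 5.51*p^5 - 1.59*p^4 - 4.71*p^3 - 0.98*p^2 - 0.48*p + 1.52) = -2.24*p^6 + 5.51*p^5 - 1.59*p^4 - 4.71*p^3 - 6.67*p^2 + 2.62*p - 1.15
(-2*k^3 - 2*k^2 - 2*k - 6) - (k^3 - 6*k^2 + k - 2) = -3*k^3 + 4*k^2 - 3*k - 4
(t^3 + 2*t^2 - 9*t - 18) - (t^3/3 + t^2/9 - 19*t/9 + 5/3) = 2*t^3/3 + 17*t^2/9 - 62*t/9 - 59/3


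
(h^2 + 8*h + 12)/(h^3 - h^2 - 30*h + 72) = (h + 2)/(h^2 - 7*h + 12)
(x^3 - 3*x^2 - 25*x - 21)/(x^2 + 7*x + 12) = (x^2 - 6*x - 7)/(x + 4)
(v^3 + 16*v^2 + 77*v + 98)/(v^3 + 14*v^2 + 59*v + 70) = (v + 7)/(v + 5)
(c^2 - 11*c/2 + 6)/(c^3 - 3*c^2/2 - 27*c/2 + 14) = (2*c - 3)/(2*c^2 + 5*c - 7)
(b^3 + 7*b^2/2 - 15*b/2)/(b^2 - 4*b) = (2*b^2 + 7*b - 15)/(2*(b - 4))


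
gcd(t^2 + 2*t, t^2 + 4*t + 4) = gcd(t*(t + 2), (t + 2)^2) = t + 2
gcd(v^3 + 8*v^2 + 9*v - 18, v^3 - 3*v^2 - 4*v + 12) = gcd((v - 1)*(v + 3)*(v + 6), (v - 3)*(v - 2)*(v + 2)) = 1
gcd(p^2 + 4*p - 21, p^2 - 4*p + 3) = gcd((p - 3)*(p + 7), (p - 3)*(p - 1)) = p - 3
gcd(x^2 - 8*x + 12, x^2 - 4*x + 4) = x - 2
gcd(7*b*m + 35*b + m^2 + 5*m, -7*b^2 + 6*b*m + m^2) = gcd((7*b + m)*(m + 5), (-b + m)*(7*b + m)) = 7*b + m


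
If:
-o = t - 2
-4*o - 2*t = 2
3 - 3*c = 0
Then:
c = 1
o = -3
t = 5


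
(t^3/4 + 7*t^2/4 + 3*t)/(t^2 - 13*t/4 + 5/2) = t*(t^2 + 7*t + 12)/(4*t^2 - 13*t + 10)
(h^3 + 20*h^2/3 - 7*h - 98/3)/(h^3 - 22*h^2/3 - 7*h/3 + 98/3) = (h + 7)/(h - 7)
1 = 1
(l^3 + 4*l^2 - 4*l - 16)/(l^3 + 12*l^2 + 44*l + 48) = (l - 2)/(l + 6)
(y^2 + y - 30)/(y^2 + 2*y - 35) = (y + 6)/(y + 7)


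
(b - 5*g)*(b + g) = b^2 - 4*b*g - 5*g^2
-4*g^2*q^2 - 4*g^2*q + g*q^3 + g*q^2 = q*(-4*g + q)*(g*q + g)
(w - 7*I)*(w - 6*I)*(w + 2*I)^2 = w^4 - 9*I*w^3 + 6*w^2 - 116*I*w + 168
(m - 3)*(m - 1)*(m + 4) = m^3 - 13*m + 12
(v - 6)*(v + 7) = v^2 + v - 42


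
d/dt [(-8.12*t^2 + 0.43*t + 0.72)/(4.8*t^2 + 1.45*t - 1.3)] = (-13.838*t^2 + 14.2*t - 1.603)/(23.04*t^4 + 13.92*t^3 - 10.3775*t^2 - 3.77*t + 1.69)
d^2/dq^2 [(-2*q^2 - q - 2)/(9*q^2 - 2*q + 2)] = 2*(-117*q^3 - 378*q^2 + 162*q + 16)/(729*q^6 - 486*q^5 + 594*q^4 - 224*q^3 + 132*q^2 - 24*q + 8)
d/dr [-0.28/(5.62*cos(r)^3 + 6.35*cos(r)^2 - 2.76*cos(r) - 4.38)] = (-4.7208*cos(r)^2 - 3.556*cos(r) + 0.7728)*sin(r)/(5.62*cos(r)^3 + 6.35*cos(r)^2 - 2.76*cos(r) - 4.38)^2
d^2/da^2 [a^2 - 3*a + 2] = 2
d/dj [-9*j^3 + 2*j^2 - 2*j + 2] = -27*j^2 + 4*j - 2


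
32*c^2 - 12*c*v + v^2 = (-8*c + v)*(-4*c + v)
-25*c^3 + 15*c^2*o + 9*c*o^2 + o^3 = (-c + o)*(5*c + o)^2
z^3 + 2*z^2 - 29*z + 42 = (z - 3)*(z - 2)*(z + 7)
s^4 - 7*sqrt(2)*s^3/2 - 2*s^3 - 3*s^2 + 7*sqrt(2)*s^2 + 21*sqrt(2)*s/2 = s*(s - 3)*(s + 1)*(s - 7*sqrt(2)/2)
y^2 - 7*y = y*(y - 7)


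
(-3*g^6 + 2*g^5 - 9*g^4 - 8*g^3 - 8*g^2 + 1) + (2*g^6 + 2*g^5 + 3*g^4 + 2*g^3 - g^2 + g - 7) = -g^6 + 4*g^5 - 6*g^4 - 6*g^3 - 9*g^2 + g - 6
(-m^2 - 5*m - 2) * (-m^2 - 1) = m^4 + 5*m^3 + 3*m^2 + 5*m + 2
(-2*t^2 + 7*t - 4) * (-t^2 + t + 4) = 2*t^4 - 9*t^3 + 3*t^2 + 24*t - 16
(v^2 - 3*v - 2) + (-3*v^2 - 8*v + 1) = -2*v^2 - 11*v - 1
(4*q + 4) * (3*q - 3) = 12*q^2 - 12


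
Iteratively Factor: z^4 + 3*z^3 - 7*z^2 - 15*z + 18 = (z - 2)*(z^3 + 5*z^2 + 3*z - 9) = (z - 2)*(z + 3)*(z^2 + 2*z - 3) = (z - 2)*(z - 1)*(z + 3)*(z + 3)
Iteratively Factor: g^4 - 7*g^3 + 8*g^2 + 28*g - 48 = (g - 2)*(g^3 - 5*g^2 - 2*g + 24) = (g - 4)*(g - 2)*(g^2 - g - 6) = (g - 4)*(g - 2)*(g + 2)*(g - 3)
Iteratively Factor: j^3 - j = (j)*(j^2 - 1) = j*(j + 1)*(j - 1)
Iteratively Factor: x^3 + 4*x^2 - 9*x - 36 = (x + 3)*(x^2 + x - 12) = (x + 3)*(x + 4)*(x - 3)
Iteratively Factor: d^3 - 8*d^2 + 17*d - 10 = (d - 2)*(d^2 - 6*d + 5) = (d - 2)*(d - 1)*(d - 5)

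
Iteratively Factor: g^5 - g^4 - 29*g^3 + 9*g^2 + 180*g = (g + 3)*(g^4 - 4*g^3 - 17*g^2 + 60*g) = (g + 3)*(g + 4)*(g^3 - 8*g^2 + 15*g) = (g - 3)*(g + 3)*(g + 4)*(g^2 - 5*g) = g*(g - 3)*(g + 3)*(g + 4)*(g - 5)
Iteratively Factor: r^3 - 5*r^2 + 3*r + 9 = (r - 3)*(r^2 - 2*r - 3) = (r - 3)*(r + 1)*(r - 3)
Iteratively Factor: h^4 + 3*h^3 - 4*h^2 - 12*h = (h + 2)*(h^3 + h^2 - 6*h) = (h - 2)*(h + 2)*(h^2 + 3*h) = h*(h - 2)*(h + 2)*(h + 3)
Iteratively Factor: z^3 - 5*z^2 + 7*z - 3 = (z - 3)*(z^2 - 2*z + 1) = (z - 3)*(z - 1)*(z - 1)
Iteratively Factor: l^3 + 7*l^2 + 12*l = (l + 4)*(l^2 + 3*l) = l*(l + 4)*(l + 3)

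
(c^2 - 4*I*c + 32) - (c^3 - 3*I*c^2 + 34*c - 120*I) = -c^3 + c^2 + 3*I*c^2 - 34*c - 4*I*c + 32 + 120*I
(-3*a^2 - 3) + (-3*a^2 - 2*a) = -6*a^2 - 2*a - 3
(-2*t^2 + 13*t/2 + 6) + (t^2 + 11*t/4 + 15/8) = -t^2 + 37*t/4 + 63/8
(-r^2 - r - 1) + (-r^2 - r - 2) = -2*r^2 - 2*r - 3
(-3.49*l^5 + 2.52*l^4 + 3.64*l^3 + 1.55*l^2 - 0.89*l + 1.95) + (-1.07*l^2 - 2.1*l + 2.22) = -3.49*l^5 + 2.52*l^4 + 3.64*l^3 + 0.48*l^2 - 2.99*l + 4.17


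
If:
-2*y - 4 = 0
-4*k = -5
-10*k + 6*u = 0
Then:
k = 5/4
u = 25/12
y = -2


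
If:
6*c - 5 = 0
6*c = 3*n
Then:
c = 5/6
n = 5/3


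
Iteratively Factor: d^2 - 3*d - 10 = (d + 2)*(d - 5)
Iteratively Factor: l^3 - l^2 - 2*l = (l + 1)*(l^2 - 2*l) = l*(l + 1)*(l - 2)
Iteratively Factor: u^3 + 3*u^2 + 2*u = (u + 2)*(u^2 + u) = (u + 1)*(u + 2)*(u)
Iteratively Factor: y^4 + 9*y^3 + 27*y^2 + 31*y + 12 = (y + 1)*(y^3 + 8*y^2 + 19*y + 12) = (y + 1)*(y + 3)*(y^2 + 5*y + 4) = (y + 1)^2*(y + 3)*(y + 4)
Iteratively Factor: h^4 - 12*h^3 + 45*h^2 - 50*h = (h)*(h^3 - 12*h^2 + 45*h - 50) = h*(h - 5)*(h^2 - 7*h + 10) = h*(h - 5)*(h - 2)*(h - 5)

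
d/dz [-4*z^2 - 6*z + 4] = -8*z - 6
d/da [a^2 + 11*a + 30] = 2*a + 11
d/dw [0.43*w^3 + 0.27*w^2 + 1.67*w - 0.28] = 1.29*w^2 + 0.54*w + 1.67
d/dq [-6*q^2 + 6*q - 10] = 6 - 12*q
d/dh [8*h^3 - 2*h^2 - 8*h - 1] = 24*h^2 - 4*h - 8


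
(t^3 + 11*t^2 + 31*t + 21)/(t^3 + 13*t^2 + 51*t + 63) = (t + 1)/(t + 3)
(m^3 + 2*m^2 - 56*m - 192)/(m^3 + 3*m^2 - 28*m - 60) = (m^2 - 4*m - 32)/(m^2 - 3*m - 10)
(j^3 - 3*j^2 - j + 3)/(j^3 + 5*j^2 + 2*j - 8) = (j^2 - 2*j - 3)/(j^2 + 6*j + 8)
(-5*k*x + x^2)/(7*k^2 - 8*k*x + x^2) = x*(-5*k + x)/(7*k^2 - 8*k*x + x^2)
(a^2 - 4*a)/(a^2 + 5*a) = (a - 4)/(a + 5)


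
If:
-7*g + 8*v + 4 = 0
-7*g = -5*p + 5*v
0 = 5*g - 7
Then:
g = 7/5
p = 537/200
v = 29/40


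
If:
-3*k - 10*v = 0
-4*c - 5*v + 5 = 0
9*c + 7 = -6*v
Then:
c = -65/21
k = -730/63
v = 73/21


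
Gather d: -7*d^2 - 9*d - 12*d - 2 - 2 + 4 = -7*d^2 - 21*d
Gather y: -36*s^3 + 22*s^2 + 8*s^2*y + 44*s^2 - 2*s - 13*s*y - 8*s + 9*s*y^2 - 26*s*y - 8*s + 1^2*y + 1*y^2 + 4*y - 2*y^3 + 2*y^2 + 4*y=-36*s^3 + 66*s^2 - 18*s - 2*y^3 + y^2*(9*s + 3) + y*(8*s^2 - 39*s + 9)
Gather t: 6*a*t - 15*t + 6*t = t*(6*a - 9)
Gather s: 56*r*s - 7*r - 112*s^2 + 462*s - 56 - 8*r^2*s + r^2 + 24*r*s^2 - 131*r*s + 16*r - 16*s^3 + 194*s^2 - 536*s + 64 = r^2 + 9*r - 16*s^3 + s^2*(24*r + 82) + s*(-8*r^2 - 75*r - 74) + 8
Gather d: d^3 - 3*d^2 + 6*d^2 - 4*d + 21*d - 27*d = d^3 + 3*d^2 - 10*d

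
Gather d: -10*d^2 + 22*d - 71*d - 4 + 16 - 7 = -10*d^2 - 49*d + 5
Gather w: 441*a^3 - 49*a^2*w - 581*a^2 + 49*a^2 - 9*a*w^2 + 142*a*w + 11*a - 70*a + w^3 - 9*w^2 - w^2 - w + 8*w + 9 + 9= 441*a^3 - 532*a^2 - 59*a + w^3 + w^2*(-9*a - 10) + w*(-49*a^2 + 142*a + 7) + 18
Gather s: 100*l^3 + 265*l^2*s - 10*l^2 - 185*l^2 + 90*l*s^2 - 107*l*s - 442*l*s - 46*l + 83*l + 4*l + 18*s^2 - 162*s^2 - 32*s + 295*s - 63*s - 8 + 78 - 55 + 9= 100*l^3 - 195*l^2 + 41*l + s^2*(90*l - 144) + s*(265*l^2 - 549*l + 200) + 24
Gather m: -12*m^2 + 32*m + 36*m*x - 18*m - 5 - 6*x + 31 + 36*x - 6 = -12*m^2 + m*(36*x + 14) + 30*x + 20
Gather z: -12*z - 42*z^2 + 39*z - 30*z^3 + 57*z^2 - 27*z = -30*z^3 + 15*z^2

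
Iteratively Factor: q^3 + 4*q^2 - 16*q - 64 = (q - 4)*(q^2 + 8*q + 16) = (q - 4)*(q + 4)*(q + 4)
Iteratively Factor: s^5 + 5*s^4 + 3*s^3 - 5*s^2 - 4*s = (s + 4)*(s^4 + s^3 - s^2 - s) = (s + 1)*(s + 4)*(s^3 - s) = (s + 1)^2*(s + 4)*(s^2 - s) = s*(s + 1)^2*(s + 4)*(s - 1)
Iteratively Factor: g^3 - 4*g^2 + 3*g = (g)*(g^2 - 4*g + 3) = g*(g - 1)*(g - 3)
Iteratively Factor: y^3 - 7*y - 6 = (y + 1)*(y^2 - y - 6) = (y + 1)*(y + 2)*(y - 3)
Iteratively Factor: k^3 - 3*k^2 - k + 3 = (k - 1)*(k^2 - 2*k - 3) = (k - 1)*(k + 1)*(k - 3)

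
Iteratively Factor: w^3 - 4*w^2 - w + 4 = (w + 1)*(w^2 - 5*w + 4) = (w - 1)*(w + 1)*(w - 4)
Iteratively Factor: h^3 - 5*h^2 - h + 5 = (h - 1)*(h^2 - 4*h - 5) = (h - 5)*(h - 1)*(h + 1)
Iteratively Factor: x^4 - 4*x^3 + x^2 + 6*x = (x)*(x^3 - 4*x^2 + x + 6) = x*(x - 3)*(x^2 - x - 2) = x*(x - 3)*(x - 2)*(x + 1)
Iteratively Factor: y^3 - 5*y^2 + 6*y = (y - 3)*(y^2 - 2*y) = (y - 3)*(y - 2)*(y)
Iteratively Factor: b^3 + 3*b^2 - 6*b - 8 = (b + 1)*(b^2 + 2*b - 8) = (b + 1)*(b + 4)*(b - 2)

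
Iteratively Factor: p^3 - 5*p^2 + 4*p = (p - 4)*(p^2 - p) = (p - 4)*(p - 1)*(p)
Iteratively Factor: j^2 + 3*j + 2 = (j + 2)*(j + 1)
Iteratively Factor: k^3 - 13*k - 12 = (k + 1)*(k^2 - k - 12) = (k + 1)*(k + 3)*(k - 4)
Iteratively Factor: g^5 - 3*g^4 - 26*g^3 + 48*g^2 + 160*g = (g + 4)*(g^4 - 7*g^3 + 2*g^2 + 40*g) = g*(g + 4)*(g^3 - 7*g^2 + 2*g + 40) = g*(g - 5)*(g + 4)*(g^2 - 2*g - 8) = g*(g - 5)*(g + 2)*(g + 4)*(g - 4)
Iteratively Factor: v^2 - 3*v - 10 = (v + 2)*(v - 5)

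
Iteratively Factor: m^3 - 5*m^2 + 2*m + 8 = (m + 1)*(m^2 - 6*m + 8) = (m - 2)*(m + 1)*(m - 4)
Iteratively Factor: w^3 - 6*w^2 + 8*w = (w - 4)*(w^2 - 2*w) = (w - 4)*(w - 2)*(w)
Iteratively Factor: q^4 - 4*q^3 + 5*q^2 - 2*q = (q - 2)*(q^3 - 2*q^2 + q) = (q - 2)*(q - 1)*(q^2 - q) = q*(q - 2)*(q - 1)*(q - 1)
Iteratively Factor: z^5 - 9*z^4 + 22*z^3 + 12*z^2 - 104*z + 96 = (z - 4)*(z^4 - 5*z^3 + 2*z^2 + 20*z - 24) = (z - 4)*(z + 2)*(z^3 - 7*z^2 + 16*z - 12) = (z - 4)*(z - 2)*(z + 2)*(z^2 - 5*z + 6) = (z - 4)*(z - 2)^2*(z + 2)*(z - 3)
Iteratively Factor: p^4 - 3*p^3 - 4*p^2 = (p - 4)*(p^3 + p^2) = (p - 4)*(p + 1)*(p^2) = p*(p - 4)*(p + 1)*(p)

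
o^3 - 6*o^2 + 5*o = o*(o - 5)*(o - 1)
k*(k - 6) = k^2 - 6*k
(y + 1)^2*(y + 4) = y^3 + 6*y^2 + 9*y + 4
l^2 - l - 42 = (l - 7)*(l + 6)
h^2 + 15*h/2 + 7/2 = (h + 1/2)*(h + 7)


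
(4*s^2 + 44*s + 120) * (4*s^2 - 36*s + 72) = 16*s^4 + 32*s^3 - 816*s^2 - 1152*s + 8640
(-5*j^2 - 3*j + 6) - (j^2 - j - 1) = -6*j^2 - 2*j + 7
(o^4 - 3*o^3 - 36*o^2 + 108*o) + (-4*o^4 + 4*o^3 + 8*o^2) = -3*o^4 + o^3 - 28*o^2 + 108*o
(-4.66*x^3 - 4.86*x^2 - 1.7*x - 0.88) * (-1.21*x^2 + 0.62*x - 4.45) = 5.6386*x^5 + 2.9914*x^4 + 19.7808*x^3 + 21.6378*x^2 + 7.0194*x + 3.916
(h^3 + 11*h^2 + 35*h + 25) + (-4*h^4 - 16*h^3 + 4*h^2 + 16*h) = -4*h^4 - 15*h^3 + 15*h^2 + 51*h + 25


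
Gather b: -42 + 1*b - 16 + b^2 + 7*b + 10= b^2 + 8*b - 48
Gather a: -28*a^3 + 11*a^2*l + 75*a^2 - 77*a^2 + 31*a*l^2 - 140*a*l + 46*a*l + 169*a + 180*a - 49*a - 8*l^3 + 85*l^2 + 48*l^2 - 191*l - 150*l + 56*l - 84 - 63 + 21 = -28*a^3 + a^2*(11*l - 2) + a*(31*l^2 - 94*l + 300) - 8*l^3 + 133*l^2 - 285*l - 126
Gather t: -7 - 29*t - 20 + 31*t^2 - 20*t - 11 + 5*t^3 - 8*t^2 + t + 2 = 5*t^3 + 23*t^2 - 48*t - 36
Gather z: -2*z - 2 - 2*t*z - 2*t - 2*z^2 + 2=-2*t - 2*z^2 + z*(-2*t - 2)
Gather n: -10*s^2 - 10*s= -10*s^2 - 10*s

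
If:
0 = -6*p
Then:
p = 0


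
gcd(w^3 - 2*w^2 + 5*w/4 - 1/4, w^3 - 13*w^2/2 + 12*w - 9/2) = w - 1/2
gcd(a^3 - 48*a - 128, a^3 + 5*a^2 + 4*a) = a + 4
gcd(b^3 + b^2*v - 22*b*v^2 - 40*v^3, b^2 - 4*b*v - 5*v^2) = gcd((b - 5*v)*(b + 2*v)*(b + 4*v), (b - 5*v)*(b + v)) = -b + 5*v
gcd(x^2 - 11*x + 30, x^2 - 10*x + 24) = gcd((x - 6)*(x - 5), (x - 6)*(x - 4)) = x - 6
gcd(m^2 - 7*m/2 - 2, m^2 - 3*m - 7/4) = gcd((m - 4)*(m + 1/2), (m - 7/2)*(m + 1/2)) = m + 1/2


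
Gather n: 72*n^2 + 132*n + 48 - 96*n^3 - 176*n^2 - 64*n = -96*n^3 - 104*n^2 + 68*n + 48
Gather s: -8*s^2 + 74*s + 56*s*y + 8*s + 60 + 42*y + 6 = -8*s^2 + s*(56*y + 82) + 42*y + 66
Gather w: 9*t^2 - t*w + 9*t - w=9*t^2 + 9*t + w*(-t - 1)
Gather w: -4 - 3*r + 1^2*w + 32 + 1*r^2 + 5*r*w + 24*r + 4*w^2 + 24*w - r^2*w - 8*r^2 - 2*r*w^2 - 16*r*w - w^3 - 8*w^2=-7*r^2 + 21*r - w^3 + w^2*(-2*r - 4) + w*(-r^2 - 11*r + 25) + 28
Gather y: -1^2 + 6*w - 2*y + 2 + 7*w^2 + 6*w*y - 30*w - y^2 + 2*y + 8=7*w^2 + 6*w*y - 24*w - y^2 + 9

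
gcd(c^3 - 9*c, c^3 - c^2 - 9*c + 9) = c^2 - 9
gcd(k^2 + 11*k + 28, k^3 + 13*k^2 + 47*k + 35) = k + 7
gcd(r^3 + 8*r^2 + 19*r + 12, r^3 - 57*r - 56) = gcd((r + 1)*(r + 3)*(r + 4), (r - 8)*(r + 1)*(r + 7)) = r + 1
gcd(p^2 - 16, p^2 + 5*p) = 1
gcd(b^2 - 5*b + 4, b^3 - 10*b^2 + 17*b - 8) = b - 1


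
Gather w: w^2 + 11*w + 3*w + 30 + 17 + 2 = w^2 + 14*w + 49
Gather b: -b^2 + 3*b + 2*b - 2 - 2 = -b^2 + 5*b - 4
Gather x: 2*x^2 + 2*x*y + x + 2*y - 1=2*x^2 + x*(2*y + 1) + 2*y - 1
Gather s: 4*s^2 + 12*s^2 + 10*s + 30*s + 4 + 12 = 16*s^2 + 40*s + 16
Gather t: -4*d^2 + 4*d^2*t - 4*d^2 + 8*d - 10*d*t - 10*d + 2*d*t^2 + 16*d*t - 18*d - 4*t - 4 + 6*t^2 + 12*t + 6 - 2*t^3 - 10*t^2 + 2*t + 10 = -8*d^2 - 20*d - 2*t^3 + t^2*(2*d - 4) + t*(4*d^2 + 6*d + 10) + 12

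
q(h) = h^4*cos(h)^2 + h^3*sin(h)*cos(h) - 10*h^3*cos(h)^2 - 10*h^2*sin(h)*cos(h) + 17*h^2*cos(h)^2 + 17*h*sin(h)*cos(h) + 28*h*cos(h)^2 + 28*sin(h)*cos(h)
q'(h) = -2*h^4*sin(h)*cos(h) - h^3*sin(h)^2 + 20*h^3*sin(h)*cos(h) + 5*h^3*cos(h)^2 + 10*h^2*sin(h)^2 - 31*h^2*sin(h)*cos(h) - 40*h^2*cos(h)^2 - 17*h*sin(h)^2 - 76*h*sin(h)*cos(h) + 51*h*cos(h)^2 - 28*sin(h)^2 + 17*sin(h)*cos(h) + 56*cos(h)^2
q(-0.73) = -8.91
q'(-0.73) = -30.54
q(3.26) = 39.28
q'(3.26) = -40.30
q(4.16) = -3.73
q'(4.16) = -13.62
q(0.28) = 16.77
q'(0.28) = 58.00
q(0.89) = 30.23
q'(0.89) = -23.17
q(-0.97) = -0.92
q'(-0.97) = -31.57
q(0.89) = 30.23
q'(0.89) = -23.17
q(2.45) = 23.41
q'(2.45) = 64.07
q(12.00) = 4207.99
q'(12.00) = 7932.96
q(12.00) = 4207.99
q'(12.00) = 7932.96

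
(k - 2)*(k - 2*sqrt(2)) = k^2 - 2*sqrt(2)*k - 2*k + 4*sqrt(2)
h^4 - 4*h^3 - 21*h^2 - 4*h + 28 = (h - 7)*(h - 1)*(h + 2)^2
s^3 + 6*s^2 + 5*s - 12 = (s - 1)*(s + 3)*(s + 4)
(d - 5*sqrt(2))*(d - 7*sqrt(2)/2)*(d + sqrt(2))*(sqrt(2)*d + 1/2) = sqrt(2)*d^4 - 29*d^3/2 + 57*sqrt(2)*d^2/4 + 79*d + 35*sqrt(2)/2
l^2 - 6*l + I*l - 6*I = (l - 6)*(l + I)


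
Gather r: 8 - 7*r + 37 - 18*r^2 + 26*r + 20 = -18*r^2 + 19*r + 65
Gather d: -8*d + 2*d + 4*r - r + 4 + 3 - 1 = -6*d + 3*r + 6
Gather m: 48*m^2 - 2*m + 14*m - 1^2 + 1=48*m^2 + 12*m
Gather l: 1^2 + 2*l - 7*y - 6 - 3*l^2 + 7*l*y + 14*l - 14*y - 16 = -3*l^2 + l*(7*y + 16) - 21*y - 21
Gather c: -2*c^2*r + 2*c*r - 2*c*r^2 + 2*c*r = -2*c^2*r + c*(-2*r^2 + 4*r)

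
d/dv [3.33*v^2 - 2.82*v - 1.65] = 6.66*v - 2.82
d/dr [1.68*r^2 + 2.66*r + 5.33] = 3.36*r + 2.66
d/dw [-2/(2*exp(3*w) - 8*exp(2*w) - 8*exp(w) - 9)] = (12*exp(2*w) - 32*exp(w) - 16)*exp(w)/(-2*exp(3*w) + 8*exp(2*w) + 8*exp(w) + 9)^2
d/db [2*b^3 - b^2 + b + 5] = 6*b^2 - 2*b + 1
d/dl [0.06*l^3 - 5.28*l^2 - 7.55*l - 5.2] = 0.18*l^2 - 10.56*l - 7.55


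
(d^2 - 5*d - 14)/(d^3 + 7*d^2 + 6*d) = (d^2 - 5*d - 14)/(d*(d^2 + 7*d + 6))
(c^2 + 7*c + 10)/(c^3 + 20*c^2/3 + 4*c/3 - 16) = 3*(c + 5)/(3*c^2 + 14*c - 24)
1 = 1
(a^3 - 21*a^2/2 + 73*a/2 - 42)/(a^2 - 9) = (a^2 - 15*a/2 + 14)/(a + 3)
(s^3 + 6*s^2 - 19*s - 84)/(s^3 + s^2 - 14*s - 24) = (s + 7)/(s + 2)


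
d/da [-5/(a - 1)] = 5/(a - 1)^2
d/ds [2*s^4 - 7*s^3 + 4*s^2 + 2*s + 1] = 8*s^3 - 21*s^2 + 8*s + 2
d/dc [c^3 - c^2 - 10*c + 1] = 3*c^2 - 2*c - 10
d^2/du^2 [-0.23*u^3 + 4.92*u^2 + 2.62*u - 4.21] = 9.84 - 1.38*u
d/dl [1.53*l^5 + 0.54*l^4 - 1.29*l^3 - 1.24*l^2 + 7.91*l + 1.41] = 7.65*l^4 + 2.16*l^3 - 3.87*l^2 - 2.48*l + 7.91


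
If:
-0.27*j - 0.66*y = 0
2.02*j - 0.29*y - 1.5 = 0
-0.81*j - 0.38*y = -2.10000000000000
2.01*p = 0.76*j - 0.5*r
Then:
No Solution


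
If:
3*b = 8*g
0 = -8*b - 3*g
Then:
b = 0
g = 0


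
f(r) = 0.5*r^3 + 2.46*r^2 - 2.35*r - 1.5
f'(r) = 1.5*r^2 + 4.92*r - 2.35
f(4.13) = 65.98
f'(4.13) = 43.55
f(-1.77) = 7.59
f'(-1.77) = -6.36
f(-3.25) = 14.96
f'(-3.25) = -2.50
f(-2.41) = 11.45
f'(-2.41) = -5.50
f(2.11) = 9.19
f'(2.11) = 14.71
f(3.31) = 35.81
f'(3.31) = 30.37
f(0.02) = -1.55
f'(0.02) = -2.25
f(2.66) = 19.07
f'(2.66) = 21.35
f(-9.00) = -145.59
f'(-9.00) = 74.87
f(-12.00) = -483.06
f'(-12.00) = 154.61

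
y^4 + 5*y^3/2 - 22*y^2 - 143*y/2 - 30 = (y - 5)*(y + 1/2)*(y + 3)*(y + 4)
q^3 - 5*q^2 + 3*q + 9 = (q - 3)^2*(q + 1)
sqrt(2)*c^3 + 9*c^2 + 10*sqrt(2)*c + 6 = (c + sqrt(2))*(c + 3*sqrt(2))*(sqrt(2)*c + 1)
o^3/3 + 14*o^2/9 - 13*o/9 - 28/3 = (o/3 + 1)*(o - 7/3)*(o + 4)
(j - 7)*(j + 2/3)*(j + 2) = j^3 - 13*j^2/3 - 52*j/3 - 28/3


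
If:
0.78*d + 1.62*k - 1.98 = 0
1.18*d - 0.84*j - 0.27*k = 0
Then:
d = 2.53846153846154 - 2.07692307692308*k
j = 3.56593406593407 - 3.23901098901099*k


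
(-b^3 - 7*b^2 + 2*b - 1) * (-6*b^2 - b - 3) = 6*b^5 + 43*b^4 - 2*b^3 + 25*b^2 - 5*b + 3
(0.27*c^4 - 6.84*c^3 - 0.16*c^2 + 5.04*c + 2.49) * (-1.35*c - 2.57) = -0.3645*c^5 + 8.5401*c^4 + 17.7948*c^3 - 6.3928*c^2 - 16.3143*c - 6.3993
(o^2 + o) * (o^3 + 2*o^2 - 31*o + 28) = o^5 + 3*o^4 - 29*o^3 - 3*o^2 + 28*o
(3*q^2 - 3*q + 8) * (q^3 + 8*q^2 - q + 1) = 3*q^5 + 21*q^4 - 19*q^3 + 70*q^2 - 11*q + 8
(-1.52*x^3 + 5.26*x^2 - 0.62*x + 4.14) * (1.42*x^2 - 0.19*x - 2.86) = -2.1584*x^5 + 7.758*x^4 + 2.4674*x^3 - 9.047*x^2 + 0.9866*x - 11.8404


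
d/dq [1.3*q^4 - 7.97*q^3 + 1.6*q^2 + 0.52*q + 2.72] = 5.2*q^3 - 23.91*q^2 + 3.2*q + 0.52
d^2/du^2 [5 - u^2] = -2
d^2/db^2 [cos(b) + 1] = -cos(b)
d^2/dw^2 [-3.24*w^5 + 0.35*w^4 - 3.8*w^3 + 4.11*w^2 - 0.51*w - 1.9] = -64.8*w^3 + 4.2*w^2 - 22.8*w + 8.22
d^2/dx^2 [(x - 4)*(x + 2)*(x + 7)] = 6*x + 10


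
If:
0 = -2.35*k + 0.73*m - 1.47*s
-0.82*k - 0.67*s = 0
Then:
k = -0.817073170731707*s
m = -0.616605412629469*s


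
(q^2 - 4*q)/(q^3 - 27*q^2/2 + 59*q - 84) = 2*q/(2*q^2 - 19*q + 42)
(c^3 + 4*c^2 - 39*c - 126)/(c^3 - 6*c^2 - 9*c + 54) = (c + 7)/(c - 3)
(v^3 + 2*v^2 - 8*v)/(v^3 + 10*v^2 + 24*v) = (v - 2)/(v + 6)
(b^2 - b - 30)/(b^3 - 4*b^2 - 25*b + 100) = (b - 6)/(b^2 - 9*b + 20)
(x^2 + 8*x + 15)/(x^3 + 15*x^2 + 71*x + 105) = 1/(x + 7)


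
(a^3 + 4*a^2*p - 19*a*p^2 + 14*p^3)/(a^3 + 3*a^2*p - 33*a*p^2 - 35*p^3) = (-a^2 + 3*a*p - 2*p^2)/(-a^2 + 4*a*p + 5*p^2)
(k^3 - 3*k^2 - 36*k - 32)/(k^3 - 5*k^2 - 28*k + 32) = (k + 1)/(k - 1)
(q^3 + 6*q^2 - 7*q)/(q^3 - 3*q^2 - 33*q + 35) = q*(q + 7)/(q^2 - 2*q - 35)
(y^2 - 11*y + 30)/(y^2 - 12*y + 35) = (y - 6)/(y - 7)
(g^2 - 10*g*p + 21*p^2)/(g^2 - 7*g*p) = (g - 3*p)/g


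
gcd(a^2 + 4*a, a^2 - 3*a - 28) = a + 4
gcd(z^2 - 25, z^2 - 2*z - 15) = z - 5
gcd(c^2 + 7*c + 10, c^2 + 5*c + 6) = c + 2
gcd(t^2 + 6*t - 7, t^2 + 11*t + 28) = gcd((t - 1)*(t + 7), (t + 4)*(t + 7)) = t + 7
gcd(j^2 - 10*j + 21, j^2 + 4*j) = 1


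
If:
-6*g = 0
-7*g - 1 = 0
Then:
No Solution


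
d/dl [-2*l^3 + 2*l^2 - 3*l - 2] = -6*l^2 + 4*l - 3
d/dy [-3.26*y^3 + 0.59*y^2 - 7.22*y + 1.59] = -9.78*y^2 + 1.18*y - 7.22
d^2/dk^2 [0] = 0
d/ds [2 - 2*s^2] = -4*s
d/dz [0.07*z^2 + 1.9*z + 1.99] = 0.14*z + 1.9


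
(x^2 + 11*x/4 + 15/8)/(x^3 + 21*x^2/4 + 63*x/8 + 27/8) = (4*x + 5)/(4*x^2 + 15*x + 9)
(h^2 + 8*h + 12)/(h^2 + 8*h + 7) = (h^2 + 8*h + 12)/(h^2 + 8*h + 7)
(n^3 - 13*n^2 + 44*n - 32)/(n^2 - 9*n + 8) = n - 4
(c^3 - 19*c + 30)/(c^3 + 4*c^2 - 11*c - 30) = (c - 2)/(c + 2)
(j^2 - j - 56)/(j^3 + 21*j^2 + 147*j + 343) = (j - 8)/(j^2 + 14*j + 49)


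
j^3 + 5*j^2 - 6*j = j*(j - 1)*(j + 6)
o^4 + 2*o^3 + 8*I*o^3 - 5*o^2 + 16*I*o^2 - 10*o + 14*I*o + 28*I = (o + 2)*(o - I)*(o + 2*I)*(o + 7*I)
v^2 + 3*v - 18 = (v - 3)*(v + 6)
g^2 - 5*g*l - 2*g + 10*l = (g - 2)*(g - 5*l)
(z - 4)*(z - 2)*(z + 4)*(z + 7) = z^4 + 5*z^3 - 30*z^2 - 80*z + 224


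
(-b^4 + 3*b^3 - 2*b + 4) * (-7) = 7*b^4 - 21*b^3 + 14*b - 28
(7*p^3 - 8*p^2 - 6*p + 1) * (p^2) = 7*p^5 - 8*p^4 - 6*p^3 + p^2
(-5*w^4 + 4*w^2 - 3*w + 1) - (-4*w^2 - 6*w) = -5*w^4 + 8*w^2 + 3*w + 1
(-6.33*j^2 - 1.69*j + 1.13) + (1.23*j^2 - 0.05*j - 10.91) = -5.1*j^2 - 1.74*j - 9.78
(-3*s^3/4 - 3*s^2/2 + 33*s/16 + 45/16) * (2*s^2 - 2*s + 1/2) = -3*s^5/2 - 3*s^4/2 + 27*s^3/4 + 3*s^2/4 - 147*s/32 + 45/32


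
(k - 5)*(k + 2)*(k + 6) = k^3 + 3*k^2 - 28*k - 60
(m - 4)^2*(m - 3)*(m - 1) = m^4 - 12*m^3 + 51*m^2 - 88*m + 48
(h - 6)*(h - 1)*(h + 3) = h^3 - 4*h^2 - 15*h + 18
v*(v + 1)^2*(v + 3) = v^4 + 5*v^3 + 7*v^2 + 3*v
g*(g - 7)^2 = g^3 - 14*g^2 + 49*g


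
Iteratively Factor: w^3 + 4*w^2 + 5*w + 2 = (w + 2)*(w^2 + 2*w + 1) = (w + 1)*(w + 2)*(w + 1)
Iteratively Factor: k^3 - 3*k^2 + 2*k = (k - 1)*(k^2 - 2*k) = (k - 2)*(k - 1)*(k)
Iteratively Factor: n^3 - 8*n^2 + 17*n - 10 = (n - 1)*(n^2 - 7*n + 10) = (n - 5)*(n - 1)*(n - 2)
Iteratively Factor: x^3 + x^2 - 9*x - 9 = (x - 3)*(x^2 + 4*x + 3) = (x - 3)*(x + 1)*(x + 3)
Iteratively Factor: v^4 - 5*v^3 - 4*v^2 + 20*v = (v + 2)*(v^3 - 7*v^2 + 10*v) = (v - 2)*(v + 2)*(v^2 - 5*v) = v*(v - 2)*(v + 2)*(v - 5)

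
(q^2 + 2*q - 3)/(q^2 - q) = (q + 3)/q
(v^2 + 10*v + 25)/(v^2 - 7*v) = (v^2 + 10*v + 25)/(v*(v - 7))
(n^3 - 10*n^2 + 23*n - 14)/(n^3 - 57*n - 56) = (-n^3 + 10*n^2 - 23*n + 14)/(-n^3 + 57*n + 56)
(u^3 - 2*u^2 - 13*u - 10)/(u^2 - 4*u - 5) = u + 2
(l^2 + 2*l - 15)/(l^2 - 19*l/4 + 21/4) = 4*(l + 5)/(4*l - 7)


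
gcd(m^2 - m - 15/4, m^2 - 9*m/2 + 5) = m - 5/2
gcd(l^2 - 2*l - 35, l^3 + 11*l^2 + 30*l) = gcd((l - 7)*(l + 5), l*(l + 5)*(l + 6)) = l + 5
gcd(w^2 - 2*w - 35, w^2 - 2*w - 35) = w^2 - 2*w - 35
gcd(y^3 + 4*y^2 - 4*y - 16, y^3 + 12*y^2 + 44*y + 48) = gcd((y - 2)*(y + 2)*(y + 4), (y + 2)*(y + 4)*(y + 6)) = y^2 + 6*y + 8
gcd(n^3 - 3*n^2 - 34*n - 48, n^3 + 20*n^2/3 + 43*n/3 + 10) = n^2 + 5*n + 6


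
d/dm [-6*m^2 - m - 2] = -12*m - 1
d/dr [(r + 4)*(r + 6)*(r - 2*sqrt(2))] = 3*r^2 - 4*sqrt(2)*r + 20*r - 20*sqrt(2) + 24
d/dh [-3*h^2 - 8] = -6*h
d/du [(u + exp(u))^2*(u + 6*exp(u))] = (u + exp(u))*((u + exp(u))*(6*exp(u) + 1) + 2*(u + 6*exp(u))*(exp(u) + 1))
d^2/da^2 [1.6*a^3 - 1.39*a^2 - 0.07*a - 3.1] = 9.6*a - 2.78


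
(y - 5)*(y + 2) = y^2 - 3*y - 10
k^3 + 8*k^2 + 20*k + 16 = (k + 2)^2*(k + 4)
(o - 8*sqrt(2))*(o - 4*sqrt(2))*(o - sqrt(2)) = o^3 - 13*sqrt(2)*o^2 + 88*o - 64*sqrt(2)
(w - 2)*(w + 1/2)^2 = w^3 - w^2 - 7*w/4 - 1/2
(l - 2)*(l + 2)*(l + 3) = l^3 + 3*l^2 - 4*l - 12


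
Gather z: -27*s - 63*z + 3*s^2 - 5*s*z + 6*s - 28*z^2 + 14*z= 3*s^2 - 21*s - 28*z^2 + z*(-5*s - 49)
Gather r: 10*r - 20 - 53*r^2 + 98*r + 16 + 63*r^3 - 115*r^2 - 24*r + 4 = 63*r^3 - 168*r^2 + 84*r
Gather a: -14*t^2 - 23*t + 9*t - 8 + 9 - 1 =-14*t^2 - 14*t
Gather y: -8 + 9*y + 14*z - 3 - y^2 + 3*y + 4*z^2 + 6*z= -y^2 + 12*y + 4*z^2 + 20*z - 11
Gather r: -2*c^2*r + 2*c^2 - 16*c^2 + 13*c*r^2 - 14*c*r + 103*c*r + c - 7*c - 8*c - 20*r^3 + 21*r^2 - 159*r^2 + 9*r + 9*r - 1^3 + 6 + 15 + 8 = -14*c^2 - 14*c - 20*r^3 + r^2*(13*c - 138) + r*(-2*c^2 + 89*c + 18) + 28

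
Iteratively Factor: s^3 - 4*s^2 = (s)*(s^2 - 4*s) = s^2*(s - 4)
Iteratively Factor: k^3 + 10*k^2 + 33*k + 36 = (k + 3)*(k^2 + 7*k + 12) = (k + 3)*(k + 4)*(k + 3)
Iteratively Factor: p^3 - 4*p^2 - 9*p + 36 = (p - 3)*(p^2 - p - 12) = (p - 3)*(p + 3)*(p - 4)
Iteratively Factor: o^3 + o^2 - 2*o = (o + 2)*(o^2 - o) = (o - 1)*(o + 2)*(o)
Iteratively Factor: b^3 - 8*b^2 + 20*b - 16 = (b - 2)*(b^2 - 6*b + 8) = (b - 4)*(b - 2)*(b - 2)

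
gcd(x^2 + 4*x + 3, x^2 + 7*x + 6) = x + 1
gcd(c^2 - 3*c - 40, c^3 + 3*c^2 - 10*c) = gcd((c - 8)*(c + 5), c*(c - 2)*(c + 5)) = c + 5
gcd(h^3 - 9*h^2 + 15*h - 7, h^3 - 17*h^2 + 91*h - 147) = h - 7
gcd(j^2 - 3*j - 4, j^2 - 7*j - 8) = j + 1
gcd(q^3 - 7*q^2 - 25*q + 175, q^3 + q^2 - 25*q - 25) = q^2 - 25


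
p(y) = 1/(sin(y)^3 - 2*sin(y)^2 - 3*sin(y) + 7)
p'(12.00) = 0.00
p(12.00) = 0.13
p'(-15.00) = 0.01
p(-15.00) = 0.13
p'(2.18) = -0.17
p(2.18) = 0.27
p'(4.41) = 0.02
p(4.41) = 0.14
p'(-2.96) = -0.04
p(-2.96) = 0.13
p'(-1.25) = -0.02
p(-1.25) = 0.14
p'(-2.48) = 0.01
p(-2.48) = 0.13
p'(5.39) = -0.02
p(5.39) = 0.13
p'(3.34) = -0.04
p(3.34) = 0.13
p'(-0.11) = 0.05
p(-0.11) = 0.14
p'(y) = (-3*sin(y)^2*cos(y) + 4*sin(y)*cos(y) + 3*cos(y))/(sin(y)^3 - 2*sin(y)^2 - 3*sin(y) + 7)^2 = (4*sin(y) + 3*cos(y)^2)*cos(y)/(sin(y)^3 - 2*sin(y)^2 - 3*sin(y) + 7)^2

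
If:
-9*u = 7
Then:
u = -7/9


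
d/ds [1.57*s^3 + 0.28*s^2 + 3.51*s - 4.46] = 4.71*s^2 + 0.56*s + 3.51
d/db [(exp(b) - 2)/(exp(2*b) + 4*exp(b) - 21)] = (-2*(exp(b) - 2)*(exp(b) + 2) + exp(2*b) + 4*exp(b) - 21)*exp(b)/(exp(2*b) + 4*exp(b) - 21)^2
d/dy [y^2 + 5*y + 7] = 2*y + 5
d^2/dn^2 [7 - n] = 0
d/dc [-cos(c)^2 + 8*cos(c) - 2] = 2*(cos(c) - 4)*sin(c)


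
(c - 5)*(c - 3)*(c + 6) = c^3 - 2*c^2 - 33*c + 90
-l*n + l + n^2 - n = (-l + n)*(n - 1)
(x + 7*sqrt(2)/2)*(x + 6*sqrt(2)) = x^2 + 19*sqrt(2)*x/2 + 42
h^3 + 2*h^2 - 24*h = h*(h - 4)*(h + 6)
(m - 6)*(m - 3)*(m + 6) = m^3 - 3*m^2 - 36*m + 108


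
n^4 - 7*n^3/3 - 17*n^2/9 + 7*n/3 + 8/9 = (n - 8/3)*(n - 1)*(n + 1/3)*(n + 1)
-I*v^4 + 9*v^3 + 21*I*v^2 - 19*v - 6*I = (v + I)^2*(v + 6*I)*(-I*v + 1)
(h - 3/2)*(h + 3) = h^2 + 3*h/2 - 9/2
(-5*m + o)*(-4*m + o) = 20*m^2 - 9*m*o + o^2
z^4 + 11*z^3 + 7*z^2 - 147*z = z*(z - 3)*(z + 7)^2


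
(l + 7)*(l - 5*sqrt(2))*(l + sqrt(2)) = l^3 - 4*sqrt(2)*l^2 + 7*l^2 - 28*sqrt(2)*l - 10*l - 70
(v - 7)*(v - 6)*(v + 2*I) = v^3 - 13*v^2 + 2*I*v^2 + 42*v - 26*I*v + 84*I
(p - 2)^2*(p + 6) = p^3 + 2*p^2 - 20*p + 24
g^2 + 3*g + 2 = (g + 1)*(g + 2)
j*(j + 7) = j^2 + 7*j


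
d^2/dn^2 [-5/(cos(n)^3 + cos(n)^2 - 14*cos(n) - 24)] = 5*((53*cos(n) - 8*cos(2*n) - 9*cos(3*n))*(cos(n)^3 + cos(n)^2 - 14*cos(n) - 24)/4 - 2*(3*cos(n)^2 + 2*cos(n) - 14)^2*sin(n)^2)/(cos(n)^3 + cos(n)^2 - 14*cos(n) - 24)^3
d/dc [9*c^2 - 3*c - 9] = 18*c - 3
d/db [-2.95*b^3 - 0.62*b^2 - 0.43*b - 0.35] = -8.85*b^2 - 1.24*b - 0.43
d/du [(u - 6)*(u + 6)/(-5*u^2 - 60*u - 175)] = 2*(-6*u^2 - 71*u - 216)/(5*(u^4 + 24*u^3 + 214*u^2 + 840*u + 1225))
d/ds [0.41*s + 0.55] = 0.410000000000000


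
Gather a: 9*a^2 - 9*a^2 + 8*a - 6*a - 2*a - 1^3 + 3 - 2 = 0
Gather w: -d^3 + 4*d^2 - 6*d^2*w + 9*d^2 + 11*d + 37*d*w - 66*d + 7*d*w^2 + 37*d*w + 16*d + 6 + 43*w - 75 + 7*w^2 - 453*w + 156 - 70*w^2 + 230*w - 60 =-d^3 + 13*d^2 - 39*d + w^2*(7*d - 63) + w*(-6*d^2 + 74*d - 180) + 27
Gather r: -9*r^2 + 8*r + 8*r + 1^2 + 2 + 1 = -9*r^2 + 16*r + 4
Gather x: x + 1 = x + 1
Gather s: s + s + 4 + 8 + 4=2*s + 16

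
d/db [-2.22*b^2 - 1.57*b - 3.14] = -4.44*b - 1.57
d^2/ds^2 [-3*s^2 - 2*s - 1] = -6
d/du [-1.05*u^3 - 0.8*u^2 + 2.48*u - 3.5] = -3.15*u^2 - 1.6*u + 2.48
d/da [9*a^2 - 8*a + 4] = 18*a - 8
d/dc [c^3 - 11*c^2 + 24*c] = 3*c^2 - 22*c + 24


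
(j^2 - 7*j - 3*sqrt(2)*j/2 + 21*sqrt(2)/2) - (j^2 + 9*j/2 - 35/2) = -23*j/2 - 3*sqrt(2)*j/2 + 21*sqrt(2)/2 + 35/2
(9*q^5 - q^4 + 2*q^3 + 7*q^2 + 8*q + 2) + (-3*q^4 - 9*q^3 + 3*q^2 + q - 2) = 9*q^5 - 4*q^4 - 7*q^3 + 10*q^2 + 9*q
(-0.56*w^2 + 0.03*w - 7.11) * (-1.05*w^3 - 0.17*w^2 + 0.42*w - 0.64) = 0.588*w^5 + 0.0637*w^4 + 7.2252*w^3 + 1.5797*w^2 - 3.0054*w + 4.5504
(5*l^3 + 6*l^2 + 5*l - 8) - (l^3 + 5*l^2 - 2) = 4*l^3 + l^2 + 5*l - 6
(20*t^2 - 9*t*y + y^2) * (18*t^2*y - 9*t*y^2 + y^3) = 360*t^4*y - 342*t^3*y^2 + 119*t^2*y^3 - 18*t*y^4 + y^5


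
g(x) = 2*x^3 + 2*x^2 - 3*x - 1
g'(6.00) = 237.00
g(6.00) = 485.00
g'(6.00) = 237.00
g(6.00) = 485.00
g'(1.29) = 12.14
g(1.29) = 2.75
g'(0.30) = -1.26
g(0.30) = -1.67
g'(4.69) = 147.74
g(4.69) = 235.25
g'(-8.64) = 410.34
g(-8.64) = -1115.73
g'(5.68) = 213.29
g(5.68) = 412.99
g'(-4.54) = 102.51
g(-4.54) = -133.31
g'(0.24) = -1.69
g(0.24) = -1.58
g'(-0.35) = -3.66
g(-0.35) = 0.21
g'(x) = 6*x^2 + 4*x - 3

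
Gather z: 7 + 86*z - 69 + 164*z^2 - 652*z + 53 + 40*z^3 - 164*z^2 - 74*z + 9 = 40*z^3 - 640*z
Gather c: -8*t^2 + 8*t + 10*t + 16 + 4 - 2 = -8*t^2 + 18*t + 18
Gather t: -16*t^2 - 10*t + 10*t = -16*t^2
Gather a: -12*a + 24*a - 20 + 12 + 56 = 12*a + 48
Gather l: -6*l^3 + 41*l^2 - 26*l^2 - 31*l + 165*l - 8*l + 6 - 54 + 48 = -6*l^3 + 15*l^2 + 126*l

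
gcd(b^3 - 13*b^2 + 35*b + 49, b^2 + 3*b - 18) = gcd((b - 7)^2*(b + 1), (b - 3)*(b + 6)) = 1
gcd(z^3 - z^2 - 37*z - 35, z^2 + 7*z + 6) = z + 1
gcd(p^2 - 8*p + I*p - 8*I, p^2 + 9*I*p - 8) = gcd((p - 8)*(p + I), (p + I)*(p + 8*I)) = p + I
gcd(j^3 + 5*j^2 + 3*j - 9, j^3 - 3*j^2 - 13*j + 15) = j^2 + 2*j - 3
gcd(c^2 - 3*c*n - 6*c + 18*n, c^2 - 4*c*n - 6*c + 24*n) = c - 6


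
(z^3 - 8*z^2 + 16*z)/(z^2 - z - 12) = z*(z - 4)/(z + 3)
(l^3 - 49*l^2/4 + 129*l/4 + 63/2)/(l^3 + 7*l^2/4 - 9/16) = 4*(l^2 - 13*l + 42)/(4*l^2 + 4*l - 3)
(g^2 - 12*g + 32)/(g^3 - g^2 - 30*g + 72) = (g - 8)/(g^2 + 3*g - 18)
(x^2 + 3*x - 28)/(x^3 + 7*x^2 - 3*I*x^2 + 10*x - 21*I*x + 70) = (x - 4)/(x^2 - 3*I*x + 10)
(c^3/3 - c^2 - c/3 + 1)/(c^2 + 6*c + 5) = (c^2 - 4*c + 3)/(3*(c + 5))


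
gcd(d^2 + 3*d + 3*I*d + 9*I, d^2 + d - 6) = d + 3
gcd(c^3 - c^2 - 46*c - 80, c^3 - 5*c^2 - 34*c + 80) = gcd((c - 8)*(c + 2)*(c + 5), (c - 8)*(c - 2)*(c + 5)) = c^2 - 3*c - 40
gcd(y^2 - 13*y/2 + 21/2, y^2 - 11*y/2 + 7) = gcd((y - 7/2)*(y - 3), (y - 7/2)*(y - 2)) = y - 7/2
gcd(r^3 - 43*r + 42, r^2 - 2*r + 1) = r - 1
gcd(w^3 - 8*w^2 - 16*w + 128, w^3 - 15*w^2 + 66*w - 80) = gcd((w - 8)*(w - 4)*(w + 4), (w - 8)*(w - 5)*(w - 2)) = w - 8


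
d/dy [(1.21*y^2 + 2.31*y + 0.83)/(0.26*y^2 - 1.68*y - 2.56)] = (-2.6334*y^2 - 6.6268*y - 4.5192)/(0.0676*y^4 - 0.8736*y^3 + 1.4912*y^2 + 8.6016*y + 6.5536)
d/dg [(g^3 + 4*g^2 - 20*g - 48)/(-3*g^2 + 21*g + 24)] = (-g^4 + 14*g^3 + 32*g^2 - 32*g + 176)/(3*(g^4 - 14*g^3 + 33*g^2 + 112*g + 64))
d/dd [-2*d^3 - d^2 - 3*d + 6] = -6*d^2 - 2*d - 3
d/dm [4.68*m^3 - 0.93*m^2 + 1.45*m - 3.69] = 14.04*m^2 - 1.86*m + 1.45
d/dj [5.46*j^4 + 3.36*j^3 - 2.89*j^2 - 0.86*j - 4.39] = 21.84*j^3 + 10.08*j^2 - 5.78*j - 0.86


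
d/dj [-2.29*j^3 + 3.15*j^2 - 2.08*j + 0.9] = -6.87*j^2 + 6.3*j - 2.08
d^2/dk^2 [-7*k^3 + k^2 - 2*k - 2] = 2 - 42*k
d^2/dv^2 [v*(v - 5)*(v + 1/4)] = 6*v - 19/2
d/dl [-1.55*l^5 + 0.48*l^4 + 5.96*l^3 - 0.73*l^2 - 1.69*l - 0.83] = -7.75*l^4 + 1.92*l^3 + 17.88*l^2 - 1.46*l - 1.69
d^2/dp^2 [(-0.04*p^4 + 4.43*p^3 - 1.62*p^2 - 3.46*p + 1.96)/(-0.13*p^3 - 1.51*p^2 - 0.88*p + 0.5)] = (3.46944695195361e-18*p^8 - 2.22044604925031e-16*p^7 + 1.96723*p^6 + 3.72610800000001*p^5 - 0.885012000000009*p^4 - 7.83251999999999*p^3 - 6.30672*p^2 - 7.362288*p - 2.140448)/(0.002197*p^9 + 0.076557*p^8 + 0.933855*p^7 + 4.454065*p^6 + 5.73258*p^5 - 0.255318*p^4 - 3.207428*p^3 - 0.0290999999999999*p^2 + 0.66*p - 0.125)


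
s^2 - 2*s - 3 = (s - 3)*(s + 1)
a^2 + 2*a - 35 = (a - 5)*(a + 7)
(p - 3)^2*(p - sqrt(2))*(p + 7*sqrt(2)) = p^4 - 6*p^3 + 6*sqrt(2)*p^3 - 36*sqrt(2)*p^2 - 5*p^2 + 54*sqrt(2)*p + 84*p - 126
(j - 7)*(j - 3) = j^2 - 10*j + 21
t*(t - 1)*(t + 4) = t^3 + 3*t^2 - 4*t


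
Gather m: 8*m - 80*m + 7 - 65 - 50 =-72*m - 108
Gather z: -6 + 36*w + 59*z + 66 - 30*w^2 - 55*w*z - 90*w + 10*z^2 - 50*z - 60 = -30*w^2 - 54*w + 10*z^2 + z*(9 - 55*w)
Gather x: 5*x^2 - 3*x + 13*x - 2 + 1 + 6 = 5*x^2 + 10*x + 5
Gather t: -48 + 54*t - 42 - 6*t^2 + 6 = -6*t^2 + 54*t - 84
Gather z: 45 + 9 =54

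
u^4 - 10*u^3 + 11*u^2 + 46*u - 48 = (u - 8)*(u - 3)*(u - 1)*(u + 2)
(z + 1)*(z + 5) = z^2 + 6*z + 5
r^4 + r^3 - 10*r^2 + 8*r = r*(r - 2)*(r - 1)*(r + 4)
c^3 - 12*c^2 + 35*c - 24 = (c - 8)*(c - 3)*(c - 1)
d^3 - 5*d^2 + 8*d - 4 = (d - 2)^2*(d - 1)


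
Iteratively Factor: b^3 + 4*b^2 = (b)*(b^2 + 4*b) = b^2*(b + 4)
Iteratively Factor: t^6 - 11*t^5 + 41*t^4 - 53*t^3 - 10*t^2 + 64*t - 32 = (t - 4)*(t^5 - 7*t^4 + 13*t^3 - t^2 - 14*t + 8) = (t - 4)*(t - 1)*(t^4 - 6*t^3 + 7*t^2 + 6*t - 8) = (t - 4)^2*(t - 1)*(t^3 - 2*t^2 - t + 2) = (t - 4)^2*(t - 2)*(t - 1)*(t^2 - 1) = (t - 4)^2*(t - 2)*(t - 1)^2*(t + 1)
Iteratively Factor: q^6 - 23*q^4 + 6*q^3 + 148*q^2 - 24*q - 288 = (q - 3)*(q^5 + 3*q^4 - 14*q^3 - 36*q^2 + 40*q + 96) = (q - 3)*(q + 2)*(q^4 + q^3 - 16*q^2 - 4*q + 48) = (q - 3)^2*(q + 2)*(q^3 + 4*q^2 - 4*q - 16) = (q - 3)^2*(q - 2)*(q + 2)*(q^2 + 6*q + 8) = (q - 3)^2*(q - 2)*(q + 2)*(q + 4)*(q + 2)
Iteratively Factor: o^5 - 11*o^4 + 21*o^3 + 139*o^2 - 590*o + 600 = (o - 3)*(o^4 - 8*o^3 - 3*o^2 + 130*o - 200) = (o - 3)*(o + 4)*(o^3 - 12*o^2 + 45*o - 50) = (o - 5)*(o - 3)*(o + 4)*(o^2 - 7*o + 10) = (o - 5)^2*(o - 3)*(o + 4)*(o - 2)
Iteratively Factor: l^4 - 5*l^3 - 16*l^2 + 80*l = (l - 5)*(l^3 - 16*l) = (l - 5)*(l + 4)*(l^2 - 4*l) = (l - 5)*(l - 4)*(l + 4)*(l)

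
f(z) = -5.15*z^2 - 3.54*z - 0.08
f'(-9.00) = 89.16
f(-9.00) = -385.37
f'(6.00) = -65.34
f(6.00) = -206.72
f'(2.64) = -30.73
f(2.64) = -45.32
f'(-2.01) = 17.16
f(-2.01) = -13.77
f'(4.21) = -46.90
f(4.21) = -106.26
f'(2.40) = -28.26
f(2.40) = -38.24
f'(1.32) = -17.14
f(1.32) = -13.73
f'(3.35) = -38.04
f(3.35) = -69.73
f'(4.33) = -48.14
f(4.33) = -111.97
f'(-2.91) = 26.43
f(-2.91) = -33.39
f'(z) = -10.3*z - 3.54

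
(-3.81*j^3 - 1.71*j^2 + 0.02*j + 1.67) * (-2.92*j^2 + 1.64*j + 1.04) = 11.1252*j^5 - 1.2552*j^4 - 6.8252*j^3 - 6.622*j^2 + 2.7596*j + 1.7368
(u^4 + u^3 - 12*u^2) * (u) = u^5 + u^4 - 12*u^3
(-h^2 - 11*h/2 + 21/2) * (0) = 0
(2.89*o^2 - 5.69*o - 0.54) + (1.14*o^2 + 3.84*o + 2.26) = 4.03*o^2 - 1.85*o + 1.72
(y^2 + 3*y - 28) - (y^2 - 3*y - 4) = 6*y - 24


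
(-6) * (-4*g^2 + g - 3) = 24*g^2 - 6*g + 18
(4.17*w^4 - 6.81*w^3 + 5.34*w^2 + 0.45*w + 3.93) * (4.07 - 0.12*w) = -0.5004*w^5 + 17.7891*w^4 - 28.3575*w^3 + 21.6798*w^2 + 1.3599*w + 15.9951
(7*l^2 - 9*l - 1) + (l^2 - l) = 8*l^2 - 10*l - 1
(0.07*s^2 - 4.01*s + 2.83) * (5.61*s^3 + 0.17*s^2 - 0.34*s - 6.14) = 0.3927*s^5 - 22.4842*s^4 + 15.1708*s^3 + 1.4147*s^2 + 23.6592*s - 17.3762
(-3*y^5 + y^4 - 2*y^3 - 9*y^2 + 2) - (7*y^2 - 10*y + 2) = -3*y^5 + y^4 - 2*y^3 - 16*y^2 + 10*y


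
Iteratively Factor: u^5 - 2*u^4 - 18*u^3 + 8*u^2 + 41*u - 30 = (u - 5)*(u^4 + 3*u^3 - 3*u^2 - 7*u + 6) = (u - 5)*(u + 3)*(u^3 - 3*u + 2) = (u - 5)*(u - 1)*(u + 3)*(u^2 + u - 2) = (u - 5)*(u - 1)*(u + 2)*(u + 3)*(u - 1)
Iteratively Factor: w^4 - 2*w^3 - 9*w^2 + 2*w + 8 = (w + 1)*(w^3 - 3*w^2 - 6*w + 8) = (w - 1)*(w + 1)*(w^2 - 2*w - 8) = (w - 4)*(w - 1)*(w + 1)*(w + 2)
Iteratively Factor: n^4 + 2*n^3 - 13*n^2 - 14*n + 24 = (n + 4)*(n^3 - 2*n^2 - 5*n + 6) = (n + 2)*(n + 4)*(n^2 - 4*n + 3) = (n - 1)*(n + 2)*(n + 4)*(n - 3)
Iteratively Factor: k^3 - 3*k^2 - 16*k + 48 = (k - 3)*(k^2 - 16) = (k - 3)*(k + 4)*(k - 4)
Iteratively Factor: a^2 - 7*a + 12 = (a - 3)*(a - 4)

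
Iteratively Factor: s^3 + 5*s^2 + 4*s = (s + 4)*(s^2 + s) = (s + 1)*(s + 4)*(s)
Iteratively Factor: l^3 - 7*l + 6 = (l + 3)*(l^2 - 3*l + 2) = (l - 1)*(l + 3)*(l - 2)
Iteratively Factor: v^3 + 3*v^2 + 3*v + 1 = (v + 1)*(v^2 + 2*v + 1) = (v + 1)^2*(v + 1)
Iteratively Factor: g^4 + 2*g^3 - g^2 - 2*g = (g + 2)*(g^3 - g) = (g - 1)*(g + 2)*(g^2 + g) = g*(g - 1)*(g + 2)*(g + 1)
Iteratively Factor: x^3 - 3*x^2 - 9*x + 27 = (x + 3)*(x^2 - 6*x + 9) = (x - 3)*(x + 3)*(x - 3)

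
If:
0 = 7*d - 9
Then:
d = 9/7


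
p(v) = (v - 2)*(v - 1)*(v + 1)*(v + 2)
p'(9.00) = 2826.00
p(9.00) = 6160.00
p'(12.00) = 6792.00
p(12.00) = 20020.00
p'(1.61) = 0.59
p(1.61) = -2.24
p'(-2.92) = -70.39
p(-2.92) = 34.07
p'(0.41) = -3.82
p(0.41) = 3.19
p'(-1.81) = -5.62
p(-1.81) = -1.65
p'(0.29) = -2.80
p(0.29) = 3.59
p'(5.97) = 791.40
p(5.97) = 1096.07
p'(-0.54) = 4.77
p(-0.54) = 2.63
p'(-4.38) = -292.31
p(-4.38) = 276.12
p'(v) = (v - 2)*(v - 1)*(v + 1) + (v - 2)*(v - 1)*(v + 2) + (v - 2)*(v + 1)*(v + 2) + (v - 1)*(v + 1)*(v + 2)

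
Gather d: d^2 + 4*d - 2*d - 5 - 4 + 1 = d^2 + 2*d - 8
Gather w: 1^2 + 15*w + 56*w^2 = 56*w^2 + 15*w + 1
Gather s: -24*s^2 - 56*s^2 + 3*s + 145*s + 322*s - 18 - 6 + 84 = -80*s^2 + 470*s + 60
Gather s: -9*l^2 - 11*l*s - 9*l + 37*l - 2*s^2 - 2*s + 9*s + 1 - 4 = -9*l^2 + 28*l - 2*s^2 + s*(7 - 11*l) - 3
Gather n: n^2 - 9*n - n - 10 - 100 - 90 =n^2 - 10*n - 200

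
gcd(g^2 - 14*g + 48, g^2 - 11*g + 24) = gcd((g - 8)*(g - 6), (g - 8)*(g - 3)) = g - 8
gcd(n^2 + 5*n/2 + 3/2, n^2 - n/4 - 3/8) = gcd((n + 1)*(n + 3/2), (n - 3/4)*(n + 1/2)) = 1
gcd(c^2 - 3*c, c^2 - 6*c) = c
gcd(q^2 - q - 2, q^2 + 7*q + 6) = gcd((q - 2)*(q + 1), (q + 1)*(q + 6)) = q + 1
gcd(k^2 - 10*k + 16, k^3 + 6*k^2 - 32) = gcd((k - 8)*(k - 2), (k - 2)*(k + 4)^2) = k - 2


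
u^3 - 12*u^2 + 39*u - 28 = (u - 7)*(u - 4)*(u - 1)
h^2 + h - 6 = (h - 2)*(h + 3)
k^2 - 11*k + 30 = (k - 6)*(k - 5)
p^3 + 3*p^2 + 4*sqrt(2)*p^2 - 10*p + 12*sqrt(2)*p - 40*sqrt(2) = (p - 2)*(p + 5)*(p + 4*sqrt(2))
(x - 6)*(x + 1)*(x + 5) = x^3 - 31*x - 30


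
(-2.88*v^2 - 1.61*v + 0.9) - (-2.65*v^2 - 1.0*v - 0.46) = -0.23*v^2 - 0.61*v + 1.36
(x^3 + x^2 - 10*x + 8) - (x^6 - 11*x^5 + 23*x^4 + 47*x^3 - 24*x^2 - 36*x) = -x^6 + 11*x^5 - 23*x^4 - 46*x^3 + 25*x^2 + 26*x + 8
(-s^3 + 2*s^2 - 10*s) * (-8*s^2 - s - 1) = 8*s^5 - 15*s^4 + 79*s^3 + 8*s^2 + 10*s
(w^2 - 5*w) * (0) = 0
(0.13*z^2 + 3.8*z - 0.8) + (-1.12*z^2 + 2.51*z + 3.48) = -0.99*z^2 + 6.31*z + 2.68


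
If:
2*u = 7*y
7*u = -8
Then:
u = -8/7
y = -16/49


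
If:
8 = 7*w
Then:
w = 8/7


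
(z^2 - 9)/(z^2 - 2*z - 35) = (9 - z^2)/(-z^2 + 2*z + 35)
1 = 1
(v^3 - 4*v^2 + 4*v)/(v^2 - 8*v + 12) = v*(v - 2)/(v - 6)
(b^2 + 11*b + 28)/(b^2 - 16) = (b + 7)/(b - 4)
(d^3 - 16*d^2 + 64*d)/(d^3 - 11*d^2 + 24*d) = (d - 8)/(d - 3)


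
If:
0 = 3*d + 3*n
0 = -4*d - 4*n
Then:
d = -n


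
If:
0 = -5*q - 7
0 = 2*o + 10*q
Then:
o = 7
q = -7/5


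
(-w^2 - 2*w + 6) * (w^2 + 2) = -w^4 - 2*w^3 + 4*w^2 - 4*w + 12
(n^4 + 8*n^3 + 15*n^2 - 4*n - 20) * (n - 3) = n^5 + 5*n^4 - 9*n^3 - 49*n^2 - 8*n + 60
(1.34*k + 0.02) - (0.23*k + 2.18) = 1.11*k - 2.16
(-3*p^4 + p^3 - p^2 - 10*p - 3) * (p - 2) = -3*p^5 + 7*p^4 - 3*p^3 - 8*p^2 + 17*p + 6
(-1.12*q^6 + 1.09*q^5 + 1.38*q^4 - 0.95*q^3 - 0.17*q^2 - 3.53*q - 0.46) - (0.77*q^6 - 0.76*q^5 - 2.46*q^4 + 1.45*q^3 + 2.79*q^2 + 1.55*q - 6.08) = -1.89*q^6 + 1.85*q^5 + 3.84*q^4 - 2.4*q^3 - 2.96*q^2 - 5.08*q + 5.62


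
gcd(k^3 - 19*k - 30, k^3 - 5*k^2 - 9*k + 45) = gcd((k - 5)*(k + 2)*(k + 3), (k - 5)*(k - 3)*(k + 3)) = k^2 - 2*k - 15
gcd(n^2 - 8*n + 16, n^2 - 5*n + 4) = n - 4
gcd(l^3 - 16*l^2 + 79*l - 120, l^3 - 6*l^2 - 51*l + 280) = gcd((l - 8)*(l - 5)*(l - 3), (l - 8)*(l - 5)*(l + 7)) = l^2 - 13*l + 40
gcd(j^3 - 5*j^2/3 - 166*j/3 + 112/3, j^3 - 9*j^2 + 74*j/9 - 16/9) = j^2 - 26*j/3 + 16/3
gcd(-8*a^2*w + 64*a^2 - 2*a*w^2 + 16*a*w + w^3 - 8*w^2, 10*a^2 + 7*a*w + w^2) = 2*a + w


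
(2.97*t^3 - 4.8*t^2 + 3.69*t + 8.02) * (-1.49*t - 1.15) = -4.4253*t^4 + 3.7365*t^3 + 0.0218999999999996*t^2 - 16.1933*t - 9.223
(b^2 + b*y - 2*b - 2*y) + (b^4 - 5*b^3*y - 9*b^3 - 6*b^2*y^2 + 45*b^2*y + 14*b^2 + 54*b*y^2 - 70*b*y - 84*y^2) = b^4 - 5*b^3*y - 9*b^3 - 6*b^2*y^2 + 45*b^2*y + 15*b^2 + 54*b*y^2 - 69*b*y - 2*b - 84*y^2 - 2*y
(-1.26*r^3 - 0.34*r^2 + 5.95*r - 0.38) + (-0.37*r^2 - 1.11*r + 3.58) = -1.26*r^3 - 0.71*r^2 + 4.84*r + 3.2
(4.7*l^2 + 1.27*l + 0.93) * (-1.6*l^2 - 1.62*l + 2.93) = -7.52*l^4 - 9.646*l^3 + 10.2256*l^2 + 2.2145*l + 2.7249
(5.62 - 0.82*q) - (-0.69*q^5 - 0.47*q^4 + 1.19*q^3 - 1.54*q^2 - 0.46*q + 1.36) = 0.69*q^5 + 0.47*q^4 - 1.19*q^3 + 1.54*q^2 - 0.36*q + 4.26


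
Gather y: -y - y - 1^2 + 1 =-2*y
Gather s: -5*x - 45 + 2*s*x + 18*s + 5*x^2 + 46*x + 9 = s*(2*x + 18) + 5*x^2 + 41*x - 36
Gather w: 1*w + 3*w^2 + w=3*w^2 + 2*w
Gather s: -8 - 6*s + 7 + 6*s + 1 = 0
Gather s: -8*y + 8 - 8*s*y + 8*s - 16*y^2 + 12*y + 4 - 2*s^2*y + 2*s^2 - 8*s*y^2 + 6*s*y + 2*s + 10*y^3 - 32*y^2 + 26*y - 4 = s^2*(2 - 2*y) + s*(-8*y^2 - 2*y + 10) + 10*y^3 - 48*y^2 + 30*y + 8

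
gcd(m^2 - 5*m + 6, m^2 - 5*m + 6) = m^2 - 5*m + 6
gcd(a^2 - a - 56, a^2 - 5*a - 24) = a - 8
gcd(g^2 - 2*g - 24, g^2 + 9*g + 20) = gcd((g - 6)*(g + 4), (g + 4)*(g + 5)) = g + 4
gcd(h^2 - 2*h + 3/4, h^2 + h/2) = 1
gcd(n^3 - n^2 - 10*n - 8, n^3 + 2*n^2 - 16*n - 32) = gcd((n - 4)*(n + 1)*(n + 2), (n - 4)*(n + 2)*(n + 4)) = n^2 - 2*n - 8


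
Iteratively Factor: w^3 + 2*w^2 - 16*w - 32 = (w + 4)*(w^2 - 2*w - 8) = (w - 4)*(w + 4)*(w + 2)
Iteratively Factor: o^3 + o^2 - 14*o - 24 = (o + 2)*(o^2 - o - 12) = (o - 4)*(o + 2)*(o + 3)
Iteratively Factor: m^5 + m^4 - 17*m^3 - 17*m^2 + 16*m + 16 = (m + 1)*(m^4 - 17*m^2 + 16) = (m + 1)*(m + 4)*(m^3 - 4*m^2 - m + 4) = (m + 1)^2*(m + 4)*(m^2 - 5*m + 4) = (m - 4)*(m + 1)^2*(m + 4)*(m - 1)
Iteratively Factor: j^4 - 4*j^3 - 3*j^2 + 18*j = (j + 2)*(j^3 - 6*j^2 + 9*j) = j*(j + 2)*(j^2 - 6*j + 9) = j*(j - 3)*(j + 2)*(j - 3)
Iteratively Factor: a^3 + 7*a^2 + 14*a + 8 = (a + 4)*(a^2 + 3*a + 2) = (a + 1)*(a + 4)*(a + 2)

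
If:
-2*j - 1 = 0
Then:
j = -1/2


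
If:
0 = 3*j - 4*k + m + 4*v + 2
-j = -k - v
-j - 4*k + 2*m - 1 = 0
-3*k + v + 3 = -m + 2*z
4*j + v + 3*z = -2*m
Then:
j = -25/33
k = -35/66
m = -31/33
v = -5/22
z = 113/66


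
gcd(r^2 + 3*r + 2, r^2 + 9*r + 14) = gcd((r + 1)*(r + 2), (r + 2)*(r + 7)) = r + 2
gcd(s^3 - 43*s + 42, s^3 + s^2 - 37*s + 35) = s^2 + 6*s - 7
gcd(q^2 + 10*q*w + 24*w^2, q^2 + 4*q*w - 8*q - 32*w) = q + 4*w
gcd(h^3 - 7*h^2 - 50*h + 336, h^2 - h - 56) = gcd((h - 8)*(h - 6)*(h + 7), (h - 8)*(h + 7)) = h^2 - h - 56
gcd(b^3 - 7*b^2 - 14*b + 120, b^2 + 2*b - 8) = b + 4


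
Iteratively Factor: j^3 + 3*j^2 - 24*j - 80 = (j - 5)*(j^2 + 8*j + 16) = (j - 5)*(j + 4)*(j + 4)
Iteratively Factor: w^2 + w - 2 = (w - 1)*(w + 2)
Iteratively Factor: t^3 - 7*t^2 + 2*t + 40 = (t - 4)*(t^2 - 3*t - 10) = (t - 5)*(t - 4)*(t + 2)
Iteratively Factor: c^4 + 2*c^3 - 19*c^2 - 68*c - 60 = (c + 2)*(c^3 - 19*c - 30) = (c + 2)^2*(c^2 - 2*c - 15) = (c - 5)*(c + 2)^2*(c + 3)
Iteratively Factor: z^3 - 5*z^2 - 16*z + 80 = (z - 4)*(z^2 - z - 20) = (z - 4)*(z + 4)*(z - 5)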